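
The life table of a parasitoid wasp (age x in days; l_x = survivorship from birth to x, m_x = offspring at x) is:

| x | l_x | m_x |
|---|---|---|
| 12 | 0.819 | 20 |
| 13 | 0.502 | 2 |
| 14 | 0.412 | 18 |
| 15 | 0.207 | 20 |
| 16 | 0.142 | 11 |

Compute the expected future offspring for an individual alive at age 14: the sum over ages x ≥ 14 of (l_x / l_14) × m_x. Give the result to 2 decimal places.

31.84

l_14 = 0.412. Conditional survival from age 14 to x is l_x / l_14.
  x=14: (0.412/0.412) × 18 = 18.0000
  x=15: (0.207/0.412) × 20 = 10.0485
  x=16: (0.142/0.412) × 11 = 3.7913
Sum = 18.0000 + 10.0485 + 3.7913 = 31.8398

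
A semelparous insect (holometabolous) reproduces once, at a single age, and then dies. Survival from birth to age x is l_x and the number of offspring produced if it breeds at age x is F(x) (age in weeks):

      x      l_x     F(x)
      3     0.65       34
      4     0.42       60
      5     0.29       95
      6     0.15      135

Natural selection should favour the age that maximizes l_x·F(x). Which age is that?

5

Expected offspring if breeding at age x = l_x × F(x):
  age 3: 0.65 × 34 = 22.100
  age 4: 0.42 × 60 = 25.200
  age 5: 0.29 × 95 = 27.550
  age 6: 0.15 × 135 = 20.250
Maximum at age 5 (27.550).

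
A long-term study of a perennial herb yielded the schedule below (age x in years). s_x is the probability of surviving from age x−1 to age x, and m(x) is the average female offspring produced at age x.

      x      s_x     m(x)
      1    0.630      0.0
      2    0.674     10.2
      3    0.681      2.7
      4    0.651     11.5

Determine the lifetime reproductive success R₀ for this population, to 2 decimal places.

7.28

Survivorship from birth: l_x = s_1·s_2·…·s_x.
  l_1 = 0.63000
  l_2 = 0.42462
  l_3 = 0.28917
  l_4 = 0.18825
R₀ = Σ l_x m(x):
  age 1: 0.63000 × 0.0 = 0.0000
  age 2: 0.42462 × 10.2 = 4.3311
  age 3: 0.28917 × 2.7 = 0.7808
  age 4: 0.18825 × 11.5 = 2.1649
R₀ = 0.0000 + 4.3311 + 0.7808 + 2.1649 = 7.2768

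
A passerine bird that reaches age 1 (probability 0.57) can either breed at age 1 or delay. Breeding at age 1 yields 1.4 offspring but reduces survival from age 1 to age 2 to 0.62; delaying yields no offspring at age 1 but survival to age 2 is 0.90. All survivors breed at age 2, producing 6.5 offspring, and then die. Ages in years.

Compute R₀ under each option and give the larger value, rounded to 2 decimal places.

3.33

breed at age 1: R₀ = 0.57 × (1.4 + 0.62 × 6.5) = 0.57 × 5.4300 = 3.0951
delay to age 2: R₀ = 0.57 × (0.90 × 6.5) = 0.57 × 5.8500 = 3.3345
Higher: delay to age 2 (3.3345).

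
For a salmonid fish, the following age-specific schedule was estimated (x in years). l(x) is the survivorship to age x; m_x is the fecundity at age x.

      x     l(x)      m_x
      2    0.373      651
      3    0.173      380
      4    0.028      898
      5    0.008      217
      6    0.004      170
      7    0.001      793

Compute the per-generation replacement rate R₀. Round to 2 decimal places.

336.92

R₀ = Σ l(x) m_x:
  age 2: 0.373 × 651 = 242.8230
  age 3: 0.173 × 380 = 65.7400
  age 4: 0.028 × 898 = 25.1440
  age 5: 0.008 × 217 = 1.7360
  age 6: 0.004 × 170 = 0.6800
  age 7: 0.001 × 793 = 0.7930
R₀ = 242.8230 + 65.7400 + 25.1440 + 1.7360 + 0.6800 + 0.7930 = 336.9160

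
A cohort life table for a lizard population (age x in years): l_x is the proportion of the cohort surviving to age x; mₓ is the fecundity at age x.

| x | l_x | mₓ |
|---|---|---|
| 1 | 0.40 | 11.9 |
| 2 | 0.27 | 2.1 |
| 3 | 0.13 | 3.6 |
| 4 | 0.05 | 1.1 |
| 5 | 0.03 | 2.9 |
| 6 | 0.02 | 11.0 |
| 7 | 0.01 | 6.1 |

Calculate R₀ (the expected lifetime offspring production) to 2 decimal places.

R₀ = Σ l_x mₓ:
  age 1: 0.40 × 11.9 = 4.7600
  age 2: 0.27 × 2.1 = 0.5670
  age 3: 0.13 × 3.6 = 0.4680
  age 4: 0.05 × 1.1 = 0.0550
  age 5: 0.03 × 2.9 = 0.0870
  age 6: 0.02 × 11.0 = 0.2200
  age 7: 0.01 × 6.1 = 0.0610
R₀ = 4.7600 + 0.5670 + 0.4680 + 0.0550 + 0.0870 + 0.2200 + 0.0610 = 6.2180

6.22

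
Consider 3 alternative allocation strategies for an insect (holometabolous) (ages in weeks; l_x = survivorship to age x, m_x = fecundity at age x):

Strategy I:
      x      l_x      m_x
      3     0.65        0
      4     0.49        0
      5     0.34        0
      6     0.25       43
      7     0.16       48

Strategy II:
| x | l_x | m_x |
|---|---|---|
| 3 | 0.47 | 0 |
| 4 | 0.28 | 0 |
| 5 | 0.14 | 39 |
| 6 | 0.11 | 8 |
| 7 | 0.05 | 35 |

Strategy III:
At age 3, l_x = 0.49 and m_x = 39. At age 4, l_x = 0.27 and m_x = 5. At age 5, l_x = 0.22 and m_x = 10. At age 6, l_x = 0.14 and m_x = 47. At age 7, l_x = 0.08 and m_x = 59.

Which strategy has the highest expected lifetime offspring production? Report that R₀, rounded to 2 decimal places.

33.96

Strategy I: R₀ = 0.65×0 + 0.49×0 + 0.34×0 + 0.25×43 + 0.16×48 = 18.4300
Strategy II: R₀ = 0.47×0 + 0.28×0 + 0.14×39 + 0.11×8 + 0.05×35 = 8.0900
Strategy III: R₀ = 0.49×39 + 0.27×5 + 0.22×10 + 0.14×47 + 0.08×59 = 33.9600
Highest R₀: strategy III with 33.9600.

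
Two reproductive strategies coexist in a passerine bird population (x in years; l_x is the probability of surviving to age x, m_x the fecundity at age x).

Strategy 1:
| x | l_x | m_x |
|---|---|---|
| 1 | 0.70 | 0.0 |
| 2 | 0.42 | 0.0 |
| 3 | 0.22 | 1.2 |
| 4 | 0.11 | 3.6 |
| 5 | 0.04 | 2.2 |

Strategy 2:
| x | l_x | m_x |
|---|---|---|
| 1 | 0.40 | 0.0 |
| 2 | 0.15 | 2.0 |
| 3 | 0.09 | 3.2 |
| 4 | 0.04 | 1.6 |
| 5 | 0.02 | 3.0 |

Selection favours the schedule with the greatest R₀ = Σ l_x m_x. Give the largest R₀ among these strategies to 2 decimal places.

0.75

Strategy 1: R₀ = 0.70×0.0 + 0.42×0.0 + 0.22×1.2 + 0.11×3.6 + 0.04×2.2 = 0.7480
Strategy 2: R₀ = 0.40×0.0 + 0.15×2.0 + 0.09×3.2 + 0.04×1.6 + 0.02×3.0 = 0.7120
Highest R₀: strategy 1 with 0.7480.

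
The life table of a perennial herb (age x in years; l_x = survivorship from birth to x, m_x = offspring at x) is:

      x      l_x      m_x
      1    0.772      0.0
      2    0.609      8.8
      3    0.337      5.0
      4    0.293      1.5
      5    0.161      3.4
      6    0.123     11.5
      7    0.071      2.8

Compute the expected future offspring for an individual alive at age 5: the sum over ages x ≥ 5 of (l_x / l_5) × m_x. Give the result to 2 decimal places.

l_5 = 0.161. Conditional survival from age 5 to x is l_x / l_5.
  x=5: (0.161/0.161) × 3.4 = 3.4000
  x=6: (0.123/0.161) × 11.5 = 8.7857
  x=7: (0.071/0.161) × 2.8 = 1.2348
Sum = 3.4000 + 8.7857 + 1.2348 = 13.4205

13.42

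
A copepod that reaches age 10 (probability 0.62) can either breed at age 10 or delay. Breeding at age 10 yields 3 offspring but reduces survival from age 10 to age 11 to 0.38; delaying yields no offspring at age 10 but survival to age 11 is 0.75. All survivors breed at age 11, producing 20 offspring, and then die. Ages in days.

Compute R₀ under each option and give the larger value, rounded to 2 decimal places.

breed at age 10: R₀ = 0.62 × (3 + 0.38 × 20) = 0.62 × 10.6000 = 6.5720
delay to age 11: R₀ = 0.62 × (0.75 × 20) = 0.62 × 15.0000 = 9.3000
Higher: delay to age 11 (9.3000).

9.30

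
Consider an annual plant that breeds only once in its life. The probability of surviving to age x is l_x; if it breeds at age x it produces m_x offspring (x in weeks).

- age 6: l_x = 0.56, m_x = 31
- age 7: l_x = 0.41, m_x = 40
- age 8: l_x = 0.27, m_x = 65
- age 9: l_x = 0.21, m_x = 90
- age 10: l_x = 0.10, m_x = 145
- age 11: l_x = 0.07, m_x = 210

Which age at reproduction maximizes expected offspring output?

9

Expected offspring if breeding at age x = l_x × m_x:
  age 6: 0.56 × 31 = 17.360
  age 7: 0.41 × 40 = 16.400
  age 8: 0.27 × 65 = 17.550
  age 9: 0.21 × 90 = 18.900
  age 10: 0.10 × 145 = 14.500
  age 11: 0.07 × 210 = 14.700
Maximum at age 9 (18.900).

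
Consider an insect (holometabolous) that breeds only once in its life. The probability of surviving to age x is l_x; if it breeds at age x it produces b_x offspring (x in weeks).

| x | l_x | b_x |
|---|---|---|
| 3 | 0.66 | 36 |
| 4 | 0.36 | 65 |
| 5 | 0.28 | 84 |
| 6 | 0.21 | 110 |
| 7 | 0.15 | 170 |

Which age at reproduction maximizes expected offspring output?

7

Expected offspring if breeding at age x = l_x × b_x:
  age 3: 0.66 × 36 = 23.760
  age 4: 0.36 × 65 = 23.400
  age 5: 0.28 × 84 = 23.520
  age 6: 0.21 × 110 = 23.100
  age 7: 0.15 × 170 = 25.500
Maximum at age 7 (25.500).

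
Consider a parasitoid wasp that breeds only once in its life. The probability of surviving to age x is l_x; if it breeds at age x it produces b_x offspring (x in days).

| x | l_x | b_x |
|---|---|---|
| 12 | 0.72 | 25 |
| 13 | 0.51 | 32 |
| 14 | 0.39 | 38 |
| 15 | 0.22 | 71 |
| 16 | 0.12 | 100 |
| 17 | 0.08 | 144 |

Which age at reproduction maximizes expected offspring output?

Expected offspring if breeding at age x = l_x × b_x:
  age 12: 0.72 × 25 = 18.000
  age 13: 0.51 × 32 = 16.320
  age 14: 0.39 × 38 = 14.820
  age 15: 0.22 × 71 = 15.620
  age 16: 0.12 × 100 = 12.000
  age 17: 0.08 × 144 = 11.520
Maximum at age 12 (18.000).

12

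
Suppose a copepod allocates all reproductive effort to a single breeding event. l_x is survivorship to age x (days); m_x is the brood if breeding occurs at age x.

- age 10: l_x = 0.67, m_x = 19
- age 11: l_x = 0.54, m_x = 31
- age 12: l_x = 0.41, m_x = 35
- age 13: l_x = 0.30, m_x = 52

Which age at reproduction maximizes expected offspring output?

11

Expected offspring if breeding at age x = l_x × m_x:
  age 10: 0.67 × 19 = 12.730
  age 11: 0.54 × 31 = 16.740
  age 12: 0.41 × 35 = 14.350
  age 13: 0.30 × 52 = 15.600
Maximum at age 11 (16.740).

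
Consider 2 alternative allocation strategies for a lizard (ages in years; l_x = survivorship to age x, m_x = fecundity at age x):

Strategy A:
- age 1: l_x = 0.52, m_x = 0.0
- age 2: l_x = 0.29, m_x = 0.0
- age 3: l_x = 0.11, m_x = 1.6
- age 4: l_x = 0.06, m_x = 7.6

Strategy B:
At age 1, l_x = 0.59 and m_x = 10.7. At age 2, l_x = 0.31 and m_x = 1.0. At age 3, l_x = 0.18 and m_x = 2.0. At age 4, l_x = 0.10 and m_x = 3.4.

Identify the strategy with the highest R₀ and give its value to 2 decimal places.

7.32

Strategy A: R₀ = 0.52×0.0 + 0.29×0.0 + 0.11×1.6 + 0.06×7.6 = 0.6320
Strategy B: R₀ = 0.59×10.7 + 0.31×1.0 + 0.18×2.0 + 0.10×3.4 = 7.3230
Highest R₀: strategy B with 7.3230.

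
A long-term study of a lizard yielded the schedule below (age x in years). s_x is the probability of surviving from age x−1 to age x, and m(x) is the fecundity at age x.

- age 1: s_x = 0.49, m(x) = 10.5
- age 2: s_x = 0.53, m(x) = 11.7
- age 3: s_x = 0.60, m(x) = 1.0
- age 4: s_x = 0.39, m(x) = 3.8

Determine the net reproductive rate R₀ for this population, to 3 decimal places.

8.570

Survivorship from birth: l_x = s_1·s_2·…·s_x.
  l_1 = 0.49000
  l_2 = 0.25970
  l_3 = 0.15582
  l_4 = 0.06077
R₀ = Σ l_x m(x):
  age 1: 0.49000 × 10.5 = 5.1450
  age 2: 0.25970 × 11.7 = 3.0385
  age 3: 0.15582 × 1.0 = 0.1558
  age 4: 0.06077 × 3.8 = 0.2309
R₀ = 5.1450 + 3.0385 + 0.1558 + 0.2309 = 8.5702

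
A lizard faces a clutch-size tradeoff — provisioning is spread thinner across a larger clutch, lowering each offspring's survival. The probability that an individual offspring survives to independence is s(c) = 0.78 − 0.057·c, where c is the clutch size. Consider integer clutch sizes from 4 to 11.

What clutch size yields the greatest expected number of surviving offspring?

7

Expected surviving offspring = c × s(c):
  c=4: 4 × 0.552 = 2.208
  c=5: 5 × 0.495 = 2.475
  c=6: 6 × 0.438 = 2.628
  c=7: 7 × 0.381 = 2.667
  c=8: 8 × 0.324 = 2.592
  c=9: 9 × 0.267 = 2.403
  c=10: 10 × 0.210 = 2.100
  c=11: 11 × 0.153 = 1.683
Maximum at c = 7 (2.667 surviving offspring).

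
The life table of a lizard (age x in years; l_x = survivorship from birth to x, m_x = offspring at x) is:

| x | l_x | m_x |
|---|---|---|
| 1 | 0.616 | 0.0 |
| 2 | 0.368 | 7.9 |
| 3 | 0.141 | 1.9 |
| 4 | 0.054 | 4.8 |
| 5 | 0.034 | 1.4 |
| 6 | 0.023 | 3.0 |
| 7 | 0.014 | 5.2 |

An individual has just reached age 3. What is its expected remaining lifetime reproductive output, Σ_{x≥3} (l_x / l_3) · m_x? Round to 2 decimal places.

l_3 = 0.141. Conditional survival from age 3 to x is l_x / l_3.
  x=3: (0.141/0.141) × 1.9 = 1.9000
  x=4: (0.054/0.141) × 4.8 = 1.8383
  x=5: (0.034/0.141) × 1.4 = 0.3376
  x=6: (0.023/0.141) × 3.0 = 0.4894
  x=7: (0.014/0.141) × 5.2 = 0.5163
Sum = 1.9000 + 1.8383 + 0.3376 + 0.4894 + 0.5163 = 5.0816

5.08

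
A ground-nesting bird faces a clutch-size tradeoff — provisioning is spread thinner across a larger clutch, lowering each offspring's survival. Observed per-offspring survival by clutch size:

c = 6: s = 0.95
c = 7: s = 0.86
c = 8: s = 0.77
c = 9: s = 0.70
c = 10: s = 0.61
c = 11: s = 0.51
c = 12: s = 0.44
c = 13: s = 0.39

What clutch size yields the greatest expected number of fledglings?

9

Expected fledglings = c × s(c):
  c=6: 6 × 0.95 = 5.700
  c=7: 7 × 0.86 = 6.020
  c=8: 8 × 0.77 = 6.160
  c=9: 9 × 0.70 = 6.300
  c=10: 10 × 0.61 = 6.100
  c=11: 11 × 0.51 = 5.610
  c=12: 12 × 0.44 = 5.280
  c=13: 13 × 0.39 = 5.070
Maximum at c = 9 (6.300 fledglings).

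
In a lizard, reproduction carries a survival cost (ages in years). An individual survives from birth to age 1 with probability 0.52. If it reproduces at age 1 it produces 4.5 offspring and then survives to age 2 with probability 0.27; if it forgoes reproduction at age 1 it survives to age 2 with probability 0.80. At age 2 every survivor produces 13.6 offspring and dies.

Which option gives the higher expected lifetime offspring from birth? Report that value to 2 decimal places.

5.66

breed at age 1: R₀ = 0.52 × (4.5 + 0.27 × 13.6) = 0.52 × 8.1720 = 4.2494
delay to age 2: R₀ = 0.52 × (0.80 × 13.6) = 0.52 × 10.8800 = 5.6576
Higher: delay to age 2 (5.6576).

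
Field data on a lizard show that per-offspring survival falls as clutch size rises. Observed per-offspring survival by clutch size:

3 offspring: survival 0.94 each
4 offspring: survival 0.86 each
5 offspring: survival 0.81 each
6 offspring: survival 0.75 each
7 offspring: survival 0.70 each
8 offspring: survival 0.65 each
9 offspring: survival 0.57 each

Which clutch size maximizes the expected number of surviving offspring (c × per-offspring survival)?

8

Expected surviving offspring = c × s(c):
  c=3: 3 × 0.94 = 2.820
  c=4: 4 × 0.86 = 3.440
  c=5: 5 × 0.81 = 4.050
  c=6: 6 × 0.75 = 4.500
  c=7: 7 × 0.70 = 4.900
  c=8: 8 × 0.65 = 5.200
  c=9: 9 × 0.57 = 5.130
Maximum at c = 8 (5.200 surviving offspring).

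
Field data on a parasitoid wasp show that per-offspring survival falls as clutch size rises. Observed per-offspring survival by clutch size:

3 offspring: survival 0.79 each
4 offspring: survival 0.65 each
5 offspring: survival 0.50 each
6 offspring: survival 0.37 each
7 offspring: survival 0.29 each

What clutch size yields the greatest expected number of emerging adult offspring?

4

Expected emerging adult offspring = c × s(c):
  c=3: 3 × 0.79 = 2.370
  c=4: 4 × 0.65 = 2.600
  c=5: 5 × 0.50 = 2.500
  c=6: 6 × 0.37 = 2.220
  c=7: 7 × 0.29 = 2.030
Maximum at c = 4 (2.600 emerging adult offspring).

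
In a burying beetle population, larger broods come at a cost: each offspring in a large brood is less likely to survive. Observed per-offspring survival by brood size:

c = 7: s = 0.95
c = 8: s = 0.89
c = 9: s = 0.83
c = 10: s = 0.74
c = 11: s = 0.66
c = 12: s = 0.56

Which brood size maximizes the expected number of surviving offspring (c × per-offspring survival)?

Expected surviving offspring = c × s(c):
  c=7: 7 × 0.95 = 6.650
  c=8: 8 × 0.89 = 7.120
  c=9: 9 × 0.83 = 7.470
  c=10: 10 × 0.74 = 7.400
  c=11: 11 × 0.66 = 7.260
  c=12: 12 × 0.56 = 6.720
Maximum at c = 9 (7.470 surviving offspring).

9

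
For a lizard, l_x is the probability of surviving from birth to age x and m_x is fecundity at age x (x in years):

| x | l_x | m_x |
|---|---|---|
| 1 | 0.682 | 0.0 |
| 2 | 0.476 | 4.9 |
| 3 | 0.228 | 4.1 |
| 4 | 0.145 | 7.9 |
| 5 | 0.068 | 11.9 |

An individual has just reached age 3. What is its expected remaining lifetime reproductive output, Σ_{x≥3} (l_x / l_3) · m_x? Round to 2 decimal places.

12.67

l_3 = 0.228. Conditional survival from age 3 to x is l_x / l_3.
  x=3: (0.228/0.228) × 4.1 = 4.1000
  x=4: (0.145/0.228) × 7.9 = 5.0241
  x=5: (0.068/0.228) × 11.9 = 3.5491
Sum = 4.1000 + 5.0241 + 3.5491 = 12.6732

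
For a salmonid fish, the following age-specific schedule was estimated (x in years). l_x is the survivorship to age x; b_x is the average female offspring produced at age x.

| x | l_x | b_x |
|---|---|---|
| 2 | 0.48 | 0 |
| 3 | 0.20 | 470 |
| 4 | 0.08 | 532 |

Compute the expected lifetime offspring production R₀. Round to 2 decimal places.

136.56

R₀ = Σ l_x b_x:
  age 2: 0.48 × 0 = 0.0000
  age 3: 0.20 × 470 = 94.0000
  age 4: 0.08 × 532 = 42.5600
R₀ = 0.0000 + 94.0000 + 42.5600 = 136.5600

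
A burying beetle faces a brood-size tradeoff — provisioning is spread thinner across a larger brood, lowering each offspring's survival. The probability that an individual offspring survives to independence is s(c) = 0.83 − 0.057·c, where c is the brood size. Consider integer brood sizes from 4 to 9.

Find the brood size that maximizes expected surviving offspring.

Expected surviving offspring = c × s(c):
  c=4: 4 × 0.602 = 2.408
  c=5: 5 × 0.545 = 2.725
  c=6: 6 × 0.488 = 2.928
  c=7: 7 × 0.431 = 3.017
  c=8: 8 × 0.374 = 2.992
  c=9: 9 × 0.317 = 2.853
Maximum at c = 7 (3.017 surviving offspring).

7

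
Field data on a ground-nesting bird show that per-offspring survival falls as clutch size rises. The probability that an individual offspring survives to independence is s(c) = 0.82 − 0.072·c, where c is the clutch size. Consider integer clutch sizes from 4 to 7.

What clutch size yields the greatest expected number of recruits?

Expected recruits = c × s(c):
  c=4: 4 × 0.532 = 2.128
  c=5: 5 × 0.460 = 2.300
  c=6: 6 × 0.388 = 2.328
  c=7: 7 × 0.316 = 2.212
Maximum at c = 6 (2.328 recruits).

6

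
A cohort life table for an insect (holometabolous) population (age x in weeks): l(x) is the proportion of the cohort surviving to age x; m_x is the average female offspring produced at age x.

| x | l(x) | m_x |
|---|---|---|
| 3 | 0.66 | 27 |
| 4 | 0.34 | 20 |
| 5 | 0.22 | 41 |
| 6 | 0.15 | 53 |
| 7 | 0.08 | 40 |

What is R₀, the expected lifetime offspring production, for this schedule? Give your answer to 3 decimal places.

R₀ = Σ l(x) m_x:
  age 3: 0.66 × 27 = 17.8200
  age 4: 0.34 × 20 = 6.8000
  age 5: 0.22 × 41 = 9.0200
  age 6: 0.15 × 53 = 7.9500
  age 7: 0.08 × 40 = 3.2000
R₀ = 17.8200 + 6.8000 + 9.0200 + 7.9500 + 3.2000 = 44.7900

44.790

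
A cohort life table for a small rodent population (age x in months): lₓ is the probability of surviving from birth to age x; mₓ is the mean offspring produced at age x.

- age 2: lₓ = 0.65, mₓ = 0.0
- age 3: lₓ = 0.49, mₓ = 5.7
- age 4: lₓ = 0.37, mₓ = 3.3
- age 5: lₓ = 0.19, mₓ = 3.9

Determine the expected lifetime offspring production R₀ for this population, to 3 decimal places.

4.755

R₀ = Σ lₓ mₓ:
  age 2: 0.65 × 0.0 = 0.0000
  age 3: 0.49 × 5.7 = 2.7930
  age 4: 0.37 × 3.3 = 1.2210
  age 5: 0.19 × 3.9 = 0.7410
R₀ = 0.0000 + 2.7930 + 1.2210 + 0.7410 = 4.7550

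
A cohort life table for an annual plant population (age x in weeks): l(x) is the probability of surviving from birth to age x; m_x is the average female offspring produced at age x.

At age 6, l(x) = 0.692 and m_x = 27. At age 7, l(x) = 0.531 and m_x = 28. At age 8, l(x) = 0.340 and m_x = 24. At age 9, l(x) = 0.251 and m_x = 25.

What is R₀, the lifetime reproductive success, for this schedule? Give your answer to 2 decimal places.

47.99

R₀ = Σ l(x) m_x:
  age 6: 0.692 × 27 = 18.6840
  age 7: 0.531 × 28 = 14.8680
  age 8: 0.340 × 24 = 8.1600
  age 9: 0.251 × 25 = 6.2750
R₀ = 18.6840 + 14.8680 + 8.1600 + 6.2750 = 47.9870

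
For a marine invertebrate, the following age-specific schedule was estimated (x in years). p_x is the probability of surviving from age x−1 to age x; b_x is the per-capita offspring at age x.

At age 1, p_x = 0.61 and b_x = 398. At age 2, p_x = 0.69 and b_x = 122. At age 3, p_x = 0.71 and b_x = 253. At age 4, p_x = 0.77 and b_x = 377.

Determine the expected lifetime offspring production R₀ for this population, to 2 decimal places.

Survivorship from birth: l_x = p_1·p_2·…·p_x.
  l_1 = 0.61000
  l_2 = 0.42090
  l_3 = 0.29884
  l_4 = 0.23011
R₀ = Σ l_x b_x:
  age 1: 0.61000 × 398 = 242.7800
  age 2: 0.42090 × 122 = 51.3498
  age 3: 0.29884 × 253 = 75.6065
  age 4: 0.23011 × 377 = 86.7515
R₀ = 242.7800 + 51.3498 + 75.6065 + 86.7515 = 456.4878

456.49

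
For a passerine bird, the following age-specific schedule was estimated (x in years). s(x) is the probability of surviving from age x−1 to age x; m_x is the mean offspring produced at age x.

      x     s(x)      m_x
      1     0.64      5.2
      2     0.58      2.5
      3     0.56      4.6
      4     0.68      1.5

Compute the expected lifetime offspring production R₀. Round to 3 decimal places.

Survivorship from birth: l_x = s_1·s_2·…·s_x.
  l_1 = 0.64000
  l_2 = 0.37120
  l_3 = 0.20787
  l_4 = 0.14135
R₀ = Σ l_x m_x:
  age 1: 0.64000 × 5.2 = 3.3280
  age 2: 0.37120 × 2.5 = 0.9280
  age 3: 0.20787 × 4.6 = 0.9562
  age 4: 0.14135 × 1.5 = 0.2120
R₀ = 3.3280 + 0.9280 + 0.9562 + 0.2120 = 5.4242

5.424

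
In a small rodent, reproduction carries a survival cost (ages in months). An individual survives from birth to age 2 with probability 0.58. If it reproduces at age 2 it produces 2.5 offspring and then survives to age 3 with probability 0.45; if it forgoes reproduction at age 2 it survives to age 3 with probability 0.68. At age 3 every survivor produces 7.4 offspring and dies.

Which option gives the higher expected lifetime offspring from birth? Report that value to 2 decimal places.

breed at age 2: R₀ = 0.58 × (2.5 + 0.45 × 7.4) = 0.58 × 5.8300 = 3.3814
delay to age 3: R₀ = 0.58 × (0.68 × 7.4) = 0.58 × 5.0320 = 2.9186
Higher: breed at age 2 (3.3814).

3.38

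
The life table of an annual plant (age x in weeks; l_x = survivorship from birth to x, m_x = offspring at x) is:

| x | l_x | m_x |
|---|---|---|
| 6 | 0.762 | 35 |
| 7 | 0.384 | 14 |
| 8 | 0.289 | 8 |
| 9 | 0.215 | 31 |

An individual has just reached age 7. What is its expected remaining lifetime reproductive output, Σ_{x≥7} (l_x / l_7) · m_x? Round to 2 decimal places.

l_7 = 0.384. Conditional survival from age 7 to x is l_x / l_7.
  x=7: (0.384/0.384) × 14 = 14.0000
  x=8: (0.289/0.384) × 8 = 6.0208
  x=9: (0.215/0.384) × 31 = 17.3568
Sum = 14.0000 + 6.0208 + 17.3568 = 37.3776

37.38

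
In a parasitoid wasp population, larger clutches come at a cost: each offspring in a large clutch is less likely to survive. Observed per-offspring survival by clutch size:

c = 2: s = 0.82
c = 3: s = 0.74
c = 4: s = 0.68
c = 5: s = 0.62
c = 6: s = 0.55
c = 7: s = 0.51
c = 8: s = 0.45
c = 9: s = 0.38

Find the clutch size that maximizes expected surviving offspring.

8

Expected surviving offspring = c × s(c):
  c=2: 2 × 0.82 = 1.640
  c=3: 3 × 0.74 = 2.220
  c=4: 4 × 0.68 = 2.720
  c=5: 5 × 0.62 = 3.100
  c=6: 6 × 0.55 = 3.300
  c=7: 7 × 0.51 = 3.570
  c=8: 8 × 0.45 = 3.600
  c=9: 9 × 0.38 = 3.420
Maximum at c = 8 (3.600 surviving offspring).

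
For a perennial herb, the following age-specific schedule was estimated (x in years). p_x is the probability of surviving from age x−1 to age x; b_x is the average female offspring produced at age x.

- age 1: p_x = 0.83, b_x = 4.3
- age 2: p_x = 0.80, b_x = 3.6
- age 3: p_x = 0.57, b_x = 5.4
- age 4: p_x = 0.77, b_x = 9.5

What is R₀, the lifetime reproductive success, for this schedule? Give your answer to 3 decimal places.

10.772

Survivorship from birth: l_x = p_1·p_2·…·p_x.
  l_1 = 0.83000
  l_2 = 0.66400
  l_3 = 0.37848
  l_4 = 0.29143
R₀ = Σ l_x b_x:
  age 1: 0.83000 × 4.3 = 3.5690
  age 2: 0.66400 × 3.6 = 2.3904
  age 3: 0.37848 × 5.4 = 2.0438
  age 4: 0.29143 × 9.5 = 2.7686
R₀ = 3.5690 + 2.3904 + 2.0438 + 2.7686 = 10.7718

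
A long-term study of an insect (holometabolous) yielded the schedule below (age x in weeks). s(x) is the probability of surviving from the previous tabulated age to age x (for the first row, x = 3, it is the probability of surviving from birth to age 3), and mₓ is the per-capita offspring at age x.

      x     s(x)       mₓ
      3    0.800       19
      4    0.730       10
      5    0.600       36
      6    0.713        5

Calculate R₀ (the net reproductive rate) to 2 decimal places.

34.90

Survivorship from birth: l_x = s_3·s_4·…·s_x.
  l_3 = 0.80000
  l_4 = 0.58400
  l_5 = 0.35040
  l_6 = 0.24984
R₀ = Σ l_x mₓ:
  age 3: 0.80000 × 19 = 15.2000
  age 4: 0.58400 × 10 = 5.8400
  age 5: 0.35040 × 36 = 12.6144
  age 6: 0.24984 × 5 = 1.2492
R₀ = 15.2000 + 5.8400 + 12.6144 + 1.2492 = 34.9036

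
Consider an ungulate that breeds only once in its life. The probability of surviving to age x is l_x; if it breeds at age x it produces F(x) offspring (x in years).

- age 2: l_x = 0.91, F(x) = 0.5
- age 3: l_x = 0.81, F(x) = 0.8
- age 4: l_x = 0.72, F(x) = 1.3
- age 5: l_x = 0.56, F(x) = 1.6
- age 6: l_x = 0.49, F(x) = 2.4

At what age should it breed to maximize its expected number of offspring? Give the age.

Expected offspring if breeding at age x = l_x × F(x):
  age 2: 0.91 × 0.5 = 0.455
  age 3: 0.81 × 0.8 = 0.648
  age 4: 0.72 × 1.3 = 0.936
  age 5: 0.56 × 1.6 = 0.896
  age 6: 0.49 × 2.4 = 1.176
Maximum at age 6 (1.176).

6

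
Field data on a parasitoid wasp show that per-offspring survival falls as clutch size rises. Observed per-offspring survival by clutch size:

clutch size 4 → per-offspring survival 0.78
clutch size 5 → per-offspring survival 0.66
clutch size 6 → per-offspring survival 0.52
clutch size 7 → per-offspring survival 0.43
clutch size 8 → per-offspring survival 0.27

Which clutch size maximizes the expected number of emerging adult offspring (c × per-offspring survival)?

5

Expected emerging adult offspring = c × s(c):
  c=4: 4 × 0.78 = 3.120
  c=5: 5 × 0.66 = 3.300
  c=6: 6 × 0.52 = 3.120
  c=7: 7 × 0.43 = 3.010
  c=8: 8 × 0.27 = 2.160
Maximum at c = 5 (3.300 emerging adult offspring).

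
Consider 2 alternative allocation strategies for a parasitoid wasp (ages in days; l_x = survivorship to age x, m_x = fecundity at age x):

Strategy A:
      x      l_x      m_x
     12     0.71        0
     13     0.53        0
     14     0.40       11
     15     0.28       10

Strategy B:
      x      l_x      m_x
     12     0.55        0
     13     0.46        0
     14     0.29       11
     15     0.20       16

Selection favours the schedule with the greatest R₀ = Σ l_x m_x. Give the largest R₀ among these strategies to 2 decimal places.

Strategy A: R₀ = 0.71×0 + 0.53×0 + 0.40×11 + 0.28×10 = 7.2000
Strategy B: R₀ = 0.55×0 + 0.46×0 + 0.29×11 + 0.20×16 = 6.3900
Highest R₀: strategy A with 7.2000.

7.20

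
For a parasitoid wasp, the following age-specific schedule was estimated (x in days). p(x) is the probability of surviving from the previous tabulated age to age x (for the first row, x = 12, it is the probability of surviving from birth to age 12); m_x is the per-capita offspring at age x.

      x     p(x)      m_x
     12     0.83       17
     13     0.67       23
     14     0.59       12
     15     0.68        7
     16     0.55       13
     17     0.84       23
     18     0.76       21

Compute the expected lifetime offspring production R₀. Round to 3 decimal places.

Survivorship from birth: l_x = p_12·p_13·…·p_x.
  l_12 = 0.83000
  l_13 = 0.55610
  l_14 = 0.32810
  l_15 = 0.22311
  l_16 = 0.12271
  l_17 = 0.10308
  l_18 = 0.07834
R₀ = Σ l_x m_x:
  age 12: 0.83000 × 17 = 14.1100
  age 13: 0.55610 × 23 = 12.7903
  age 14: 0.32810 × 12 = 3.9372
  age 15: 0.22311 × 7 = 1.5618
  age 16: 0.12271 × 13 = 1.5952
  age 17: 0.10308 × 23 = 2.3708
  age 18: 0.07834 × 21 = 1.6451
R₀ = 14.1100 + 12.7903 + 3.9372 + 1.5618 + 1.5952 + 2.3708 + 1.6451 = 38.0105

38.010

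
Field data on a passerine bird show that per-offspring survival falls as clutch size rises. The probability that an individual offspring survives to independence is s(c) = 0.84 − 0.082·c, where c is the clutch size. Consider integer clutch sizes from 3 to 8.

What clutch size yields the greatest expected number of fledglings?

5

Expected fledglings = c × s(c):
  c=3: 3 × 0.594 = 1.782
  c=4: 4 × 0.512 = 2.048
  c=5: 5 × 0.430 = 2.150
  c=6: 6 × 0.348 = 2.088
  c=7: 7 × 0.266 = 1.862
  c=8: 8 × 0.184 = 1.472
Maximum at c = 5 (2.150 fledglings).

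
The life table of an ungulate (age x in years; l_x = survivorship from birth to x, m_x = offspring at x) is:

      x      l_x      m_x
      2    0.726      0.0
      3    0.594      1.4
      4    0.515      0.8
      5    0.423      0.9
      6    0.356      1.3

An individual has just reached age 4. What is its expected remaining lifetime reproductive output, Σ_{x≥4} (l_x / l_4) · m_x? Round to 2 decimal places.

l_4 = 0.515. Conditional survival from age 4 to x is l_x / l_4.
  x=4: (0.515/0.515) × 0.8 = 0.8000
  x=5: (0.423/0.515) × 0.9 = 0.7392
  x=6: (0.356/0.515) × 1.3 = 0.8986
Sum = 0.8000 + 0.7392 + 0.8986 = 2.4379

2.44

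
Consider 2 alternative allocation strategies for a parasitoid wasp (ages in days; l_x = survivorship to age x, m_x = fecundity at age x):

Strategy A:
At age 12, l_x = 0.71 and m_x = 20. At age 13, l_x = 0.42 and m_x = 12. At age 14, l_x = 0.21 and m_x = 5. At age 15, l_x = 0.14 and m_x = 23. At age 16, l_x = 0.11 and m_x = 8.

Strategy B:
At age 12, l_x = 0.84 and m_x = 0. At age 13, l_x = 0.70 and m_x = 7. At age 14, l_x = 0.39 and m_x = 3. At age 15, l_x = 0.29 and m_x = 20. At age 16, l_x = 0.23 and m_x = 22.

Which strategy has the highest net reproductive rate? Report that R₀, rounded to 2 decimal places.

24.39

Strategy A: R₀ = 0.71×20 + 0.42×12 + 0.21×5 + 0.14×23 + 0.11×8 = 24.3900
Strategy B: R₀ = 0.84×0 + 0.70×7 + 0.39×3 + 0.29×20 + 0.23×22 = 16.9300
Highest R₀: strategy A with 24.3900.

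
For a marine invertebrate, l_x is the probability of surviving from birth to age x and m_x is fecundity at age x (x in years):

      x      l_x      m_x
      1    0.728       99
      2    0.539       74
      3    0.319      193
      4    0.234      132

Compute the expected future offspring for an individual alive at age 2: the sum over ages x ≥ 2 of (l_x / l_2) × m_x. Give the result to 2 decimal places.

245.53

l_2 = 0.539. Conditional survival from age 2 to x is l_x / l_2.
  x=2: (0.539/0.539) × 74 = 74.0000
  x=3: (0.319/0.539) × 193 = 114.2245
  x=4: (0.234/0.539) × 132 = 57.3061
Sum = 74.0000 + 114.2245 + 57.3061 = 245.5306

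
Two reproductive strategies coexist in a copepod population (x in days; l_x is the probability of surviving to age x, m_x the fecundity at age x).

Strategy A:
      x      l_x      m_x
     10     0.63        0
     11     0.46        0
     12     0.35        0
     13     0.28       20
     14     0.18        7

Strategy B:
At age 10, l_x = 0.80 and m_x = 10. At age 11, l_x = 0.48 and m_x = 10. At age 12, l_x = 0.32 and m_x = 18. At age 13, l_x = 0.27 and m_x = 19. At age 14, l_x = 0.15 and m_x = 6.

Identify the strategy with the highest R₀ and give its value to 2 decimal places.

24.59

Strategy A: R₀ = 0.63×0 + 0.46×0 + 0.35×0 + 0.28×20 + 0.18×7 = 6.8600
Strategy B: R₀ = 0.80×10 + 0.48×10 + 0.32×18 + 0.27×19 + 0.15×6 = 24.5900
Highest R₀: strategy B with 24.5900.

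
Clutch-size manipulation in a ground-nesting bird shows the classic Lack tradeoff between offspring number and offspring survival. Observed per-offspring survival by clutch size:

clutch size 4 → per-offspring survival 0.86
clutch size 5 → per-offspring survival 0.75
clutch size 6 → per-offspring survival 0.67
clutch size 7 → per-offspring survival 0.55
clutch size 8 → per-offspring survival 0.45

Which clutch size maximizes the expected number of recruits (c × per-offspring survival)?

6

Expected recruits = c × s(c):
  c=4: 4 × 0.86 = 3.440
  c=5: 5 × 0.75 = 3.750
  c=6: 6 × 0.67 = 4.020
  c=7: 7 × 0.55 = 3.850
  c=8: 8 × 0.45 = 3.600
Maximum at c = 6 (4.020 recruits).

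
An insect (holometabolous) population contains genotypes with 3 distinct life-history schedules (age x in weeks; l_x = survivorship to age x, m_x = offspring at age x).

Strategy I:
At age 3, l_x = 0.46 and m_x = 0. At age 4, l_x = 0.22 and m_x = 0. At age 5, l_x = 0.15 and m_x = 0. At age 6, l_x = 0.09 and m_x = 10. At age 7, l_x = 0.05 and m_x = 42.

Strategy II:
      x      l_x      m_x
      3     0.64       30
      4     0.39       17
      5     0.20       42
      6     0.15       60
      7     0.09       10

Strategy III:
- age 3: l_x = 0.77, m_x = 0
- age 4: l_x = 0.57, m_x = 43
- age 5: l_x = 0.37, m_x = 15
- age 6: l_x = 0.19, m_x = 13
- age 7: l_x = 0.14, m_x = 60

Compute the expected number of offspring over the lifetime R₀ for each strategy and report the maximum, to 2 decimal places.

44.13

Strategy I: R₀ = 0.46×0 + 0.22×0 + 0.15×0 + 0.09×10 + 0.05×42 = 3.0000
Strategy II: R₀ = 0.64×30 + 0.39×17 + 0.20×42 + 0.15×60 + 0.09×10 = 44.1300
Strategy III: R₀ = 0.77×0 + 0.57×43 + 0.37×15 + 0.19×13 + 0.14×60 = 40.9300
Highest R₀: strategy II with 44.1300.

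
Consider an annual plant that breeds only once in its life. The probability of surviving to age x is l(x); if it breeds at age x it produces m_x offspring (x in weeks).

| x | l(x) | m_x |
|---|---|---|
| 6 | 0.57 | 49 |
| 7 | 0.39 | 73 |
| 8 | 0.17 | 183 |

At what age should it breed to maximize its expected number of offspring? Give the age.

8

Expected offspring if breeding at age x = l(x) × m_x:
  age 6: 0.57 × 49 = 27.930
  age 7: 0.39 × 73 = 28.470
  age 8: 0.17 × 183 = 31.110
Maximum at age 8 (31.110).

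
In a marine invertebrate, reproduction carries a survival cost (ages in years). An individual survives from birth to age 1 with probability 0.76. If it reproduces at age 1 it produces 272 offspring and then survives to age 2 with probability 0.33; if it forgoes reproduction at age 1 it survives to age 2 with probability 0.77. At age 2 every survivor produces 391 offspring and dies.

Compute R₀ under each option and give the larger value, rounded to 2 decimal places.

breed at age 1: R₀ = 0.76 × (272 + 0.33 × 391) = 0.76 × 401.0300 = 304.7828
delay to age 2: R₀ = 0.76 × (0.77 × 391) = 0.76 × 301.0700 = 228.8132
Higher: breed at age 1 (304.7828).

304.78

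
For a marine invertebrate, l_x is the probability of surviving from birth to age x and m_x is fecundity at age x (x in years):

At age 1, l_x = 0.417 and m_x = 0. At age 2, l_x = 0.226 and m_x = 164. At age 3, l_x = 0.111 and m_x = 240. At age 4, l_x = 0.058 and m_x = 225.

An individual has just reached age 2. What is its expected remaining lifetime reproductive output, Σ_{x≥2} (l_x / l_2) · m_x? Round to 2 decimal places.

l_2 = 0.226. Conditional survival from age 2 to x is l_x / l_2.
  x=2: (0.226/0.226) × 164 = 164.0000
  x=3: (0.111/0.226) × 240 = 117.8761
  x=4: (0.058/0.226) × 225 = 57.7434
Sum = 164.0000 + 117.8761 + 57.7434 = 339.6195

339.62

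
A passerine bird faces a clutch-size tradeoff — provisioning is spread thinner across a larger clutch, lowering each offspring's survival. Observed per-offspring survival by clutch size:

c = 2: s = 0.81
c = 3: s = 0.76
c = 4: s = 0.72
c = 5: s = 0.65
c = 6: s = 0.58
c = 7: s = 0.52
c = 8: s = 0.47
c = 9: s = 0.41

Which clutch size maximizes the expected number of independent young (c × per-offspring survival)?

Expected independent young = c × s(c):
  c=2: 2 × 0.81 = 1.620
  c=3: 3 × 0.76 = 2.280
  c=4: 4 × 0.72 = 2.880
  c=5: 5 × 0.65 = 3.250
  c=6: 6 × 0.58 = 3.480
  c=7: 7 × 0.52 = 3.640
  c=8: 8 × 0.47 = 3.760
  c=9: 9 × 0.41 = 3.690
Maximum at c = 8 (3.760 independent young).

8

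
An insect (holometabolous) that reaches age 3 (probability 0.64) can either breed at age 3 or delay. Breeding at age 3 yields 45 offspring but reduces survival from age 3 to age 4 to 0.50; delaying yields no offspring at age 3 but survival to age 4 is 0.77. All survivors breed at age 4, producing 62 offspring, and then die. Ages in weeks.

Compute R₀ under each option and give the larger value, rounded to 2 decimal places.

breed at age 3: R₀ = 0.64 × (45 + 0.50 × 62) = 0.64 × 76.0000 = 48.6400
delay to age 4: R₀ = 0.64 × (0.77 × 62) = 0.64 × 47.7400 = 30.5536
Higher: breed at age 3 (48.6400).

48.64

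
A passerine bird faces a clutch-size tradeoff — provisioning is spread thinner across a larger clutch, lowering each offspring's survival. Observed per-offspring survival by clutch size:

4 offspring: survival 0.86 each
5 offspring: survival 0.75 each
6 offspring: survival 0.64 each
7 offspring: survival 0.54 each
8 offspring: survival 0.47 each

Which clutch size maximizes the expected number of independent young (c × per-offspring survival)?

Expected independent young = c × s(c):
  c=4: 4 × 0.86 = 3.440
  c=5: 5 × 0.75 = 3.750
  c=6: 6 × 0.64 = 3.840
  c=7: 7 × 0.54 = 3.780
  c=8: 8 × 0.47 = 3.760
Maximum at c = 6 (3.840 independent young).

6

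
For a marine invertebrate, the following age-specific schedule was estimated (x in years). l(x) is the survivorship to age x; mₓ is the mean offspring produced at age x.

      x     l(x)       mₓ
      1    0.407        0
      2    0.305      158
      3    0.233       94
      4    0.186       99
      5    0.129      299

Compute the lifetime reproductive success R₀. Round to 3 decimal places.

127.077

R₀ = Σ l(x) mₓ:
  age 1: 0.407 × 0 = 0.0000
  age 2: 0.305 × 158 = 48.1900
  age 3: 0.233 × 94 = 21.9020
  age 4: 0.186 × 99 = 18.4140
  age 5: 0.129 × 299 = 38.5710
R₀ = 0.0000 + 48.1900 + 21.9020 + 18.4140 + 38.5710 = 127.0770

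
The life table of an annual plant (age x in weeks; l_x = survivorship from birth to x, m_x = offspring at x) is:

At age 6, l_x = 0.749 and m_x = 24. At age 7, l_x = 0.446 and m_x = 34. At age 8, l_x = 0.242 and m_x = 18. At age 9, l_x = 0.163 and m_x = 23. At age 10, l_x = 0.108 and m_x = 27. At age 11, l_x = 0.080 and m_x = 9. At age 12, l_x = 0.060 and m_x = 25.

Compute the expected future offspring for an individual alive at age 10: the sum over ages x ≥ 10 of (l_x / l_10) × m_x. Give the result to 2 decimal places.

l_10 = 0.108. Conditional survival from age 10 to x is l_x / l_10.
  x=10: (0.108/0.108) × 27 = 27.0000
  x=11: (0.080/0.108) × 9 = 6.6667
  x=12: (0.060/0.108) × 25 = 13.8889
Sum = 27.0000 + 6.6667 + 13.8889 = 47.5556

47.56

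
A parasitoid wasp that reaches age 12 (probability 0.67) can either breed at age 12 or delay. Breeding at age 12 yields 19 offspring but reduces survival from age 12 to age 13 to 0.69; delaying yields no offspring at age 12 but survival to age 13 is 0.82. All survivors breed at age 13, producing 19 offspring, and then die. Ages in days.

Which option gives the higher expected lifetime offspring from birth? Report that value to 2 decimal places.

21.51

breed at age 12: R₀ = 0.67 × (19 + 0.69 × 19) = 0.67 × 32.1100 = 21.5137
delay to age 13: R₀ = 0.67 × (0.82 × 19) = 0.67 × 15.5800 = 10.4386
Higher: breed at age 12 (21.5137).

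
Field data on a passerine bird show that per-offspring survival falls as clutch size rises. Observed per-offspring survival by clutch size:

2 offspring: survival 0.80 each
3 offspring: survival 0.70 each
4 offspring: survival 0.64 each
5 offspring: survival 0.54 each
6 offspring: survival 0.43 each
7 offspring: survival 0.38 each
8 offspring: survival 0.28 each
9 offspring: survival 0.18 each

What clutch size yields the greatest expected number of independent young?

Expected independent young = c × s(c):
  c=2: 2 × 0.80 = 1.600
  c=3: 3 × 0.70 = 2.100
  c=4: 4 × 0.64 = 2.560
  c=5: 5 × 0.54 = 2.700
  c=6: 6 × 0.43 = 2.580
  c=7: 7 × 0.38 = 2.660
  c=8: 8 × 0.28 = 2.240
  c=9: 9 × 0.18 = 1.620
Maximum at c = 5 (2.700 independent young).

5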